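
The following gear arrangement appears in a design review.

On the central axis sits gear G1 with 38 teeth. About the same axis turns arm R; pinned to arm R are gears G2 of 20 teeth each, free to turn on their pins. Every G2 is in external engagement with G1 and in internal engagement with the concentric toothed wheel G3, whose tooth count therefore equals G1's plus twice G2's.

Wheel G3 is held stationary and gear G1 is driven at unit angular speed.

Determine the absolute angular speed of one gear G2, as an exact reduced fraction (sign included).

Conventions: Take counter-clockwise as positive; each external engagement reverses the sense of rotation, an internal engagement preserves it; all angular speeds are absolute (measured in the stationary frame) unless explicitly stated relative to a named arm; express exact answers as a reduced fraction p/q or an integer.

recognized (axles ride arm R): planetary set, 38/20/78 teeth
ring teeth: 38 + 2·20 = 78
38(ω_sun−ω_arm) = −78(ω_ring−ω_arm),  ω_ring = 0, ω_sun = 1
38(1−ω_arm) = −78(0−ω_arm)  ⇒  116·ω_arm = 38  ⇒  ω_arm = 19/58
sun–planet mesh: 38·(1−19/58) = −20·(ω_p−ω_arm)  ⇒  ω_p−ω_arm = -741/580
ω_p = 19/58 − 741/580 = -19/20
exact speed ratio = -19/20

-19/20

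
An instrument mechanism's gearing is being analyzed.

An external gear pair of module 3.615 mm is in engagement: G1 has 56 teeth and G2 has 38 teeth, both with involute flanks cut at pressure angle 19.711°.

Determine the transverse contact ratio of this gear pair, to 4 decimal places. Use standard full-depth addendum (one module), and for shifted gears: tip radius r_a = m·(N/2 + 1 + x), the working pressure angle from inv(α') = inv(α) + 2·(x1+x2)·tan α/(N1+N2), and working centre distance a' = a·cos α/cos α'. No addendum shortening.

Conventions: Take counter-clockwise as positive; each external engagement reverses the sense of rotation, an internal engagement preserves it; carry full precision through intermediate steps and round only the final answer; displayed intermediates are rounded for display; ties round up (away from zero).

recognized (one external pair, fixed centres): single-mesh tooth geometry, m = 3.615, N1 = 56, N2 = 38
base radii: r_b1 = 95.289096, r_b2 = 64.660458
tip radii: r_a1 = 104.835000, r_a2 = 72.300000
no profile shift: α' = α, a' = a
action lengths: √(r_a1²−r_b1²) = 43.707727, √(r_a2²−r_b2²) = 32.346795
base pitch p_b = π·m·cos α = 10.691412
CR = (43.707727 + 32.346795 − 169.905000·sin 19.71100°)/10.691412 = 1.753711
contact ratio ≈ 1.7537

1.7537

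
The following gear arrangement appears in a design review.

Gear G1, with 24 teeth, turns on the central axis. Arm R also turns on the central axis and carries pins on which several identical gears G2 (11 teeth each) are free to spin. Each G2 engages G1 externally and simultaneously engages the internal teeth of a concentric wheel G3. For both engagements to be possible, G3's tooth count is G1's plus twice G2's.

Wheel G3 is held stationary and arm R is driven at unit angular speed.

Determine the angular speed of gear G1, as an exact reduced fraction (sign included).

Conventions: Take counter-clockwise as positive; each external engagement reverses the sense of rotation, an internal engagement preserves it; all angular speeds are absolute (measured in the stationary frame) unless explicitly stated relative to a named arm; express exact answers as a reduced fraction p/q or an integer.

class = planetary set [G3 = 24+2·11 = 46; Willis about the carrier]
ring teeth: 24 + 2·11 = 46
24(ω_sun−ω_arm) = −46(ω_ring−ω_arm),  ω_ring = 0, ω_arm = 1
ω_sun = 1 − (46/24)(0−1) = 35/12
exact speed ratio = 35/12

35/12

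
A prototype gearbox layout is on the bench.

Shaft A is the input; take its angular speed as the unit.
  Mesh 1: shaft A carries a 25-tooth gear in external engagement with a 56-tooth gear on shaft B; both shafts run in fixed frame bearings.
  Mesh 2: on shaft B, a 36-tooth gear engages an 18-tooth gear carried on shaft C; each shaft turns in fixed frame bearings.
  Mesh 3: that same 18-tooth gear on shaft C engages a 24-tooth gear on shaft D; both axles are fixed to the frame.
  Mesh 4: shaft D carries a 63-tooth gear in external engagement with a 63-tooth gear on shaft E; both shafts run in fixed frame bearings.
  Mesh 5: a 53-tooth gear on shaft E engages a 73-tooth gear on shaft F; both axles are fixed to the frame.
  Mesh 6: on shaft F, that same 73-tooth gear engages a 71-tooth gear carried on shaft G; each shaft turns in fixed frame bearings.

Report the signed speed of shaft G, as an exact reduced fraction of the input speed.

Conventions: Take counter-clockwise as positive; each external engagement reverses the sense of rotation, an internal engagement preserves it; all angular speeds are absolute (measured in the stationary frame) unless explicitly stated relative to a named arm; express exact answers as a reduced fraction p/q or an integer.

3975/7952

6-mesh fixed-axis compound train (all bearings frame-fixed)
mesh 1 [25T→56T]: |ω|/ω_in = 1×25/56 = 25/56, sense flips to −
mesh 2 [36T→18T]: |ω|/ω_in = (25/56)×36/18 = 25/28, sense flips to +
mesh 3 [18T→24T]: |ω|/ω_in = (25/28)×18/24 = 75/112, sense flips to −
mesh 4 [63T→63T]: |ω|/ω_in = (75/112)×63/63 = 75/112, sense flips to +
mesh 5 [53T→73T]: |ω|/ω_in = (75/112)×53/73 = 3975/8176, sense flips to −
mesh 6 [73T→71T]: |ω|/ω_in = (3975/8176)×73/71 = 3975/7952, sense flips to +
signed output speed (× input speed) = 3975/7952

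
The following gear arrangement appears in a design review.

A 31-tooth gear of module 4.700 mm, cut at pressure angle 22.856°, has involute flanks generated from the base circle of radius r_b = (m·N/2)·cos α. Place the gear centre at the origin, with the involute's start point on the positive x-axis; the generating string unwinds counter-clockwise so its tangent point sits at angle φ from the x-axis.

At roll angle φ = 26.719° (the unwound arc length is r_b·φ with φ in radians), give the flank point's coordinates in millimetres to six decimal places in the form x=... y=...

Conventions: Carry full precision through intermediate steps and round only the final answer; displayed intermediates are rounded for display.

class = single-mesh tooth geometry [base-circle involute, m = 4.700, 31T]
pitch radius r_p = m·N/2 = 4.700·31/2 = 72.850000
base radius r_b = r_p·cos α = 72.850000·cos 22.856° = 67.130106
roll angle φ = 26.719° = 0.46633452 rad
x = r_b·(cos φ + φ·sin φ) = 74.037354
y = r_b·(sin φ − φ·cos φ) = 2.220316

x=74.037354 y=2.220316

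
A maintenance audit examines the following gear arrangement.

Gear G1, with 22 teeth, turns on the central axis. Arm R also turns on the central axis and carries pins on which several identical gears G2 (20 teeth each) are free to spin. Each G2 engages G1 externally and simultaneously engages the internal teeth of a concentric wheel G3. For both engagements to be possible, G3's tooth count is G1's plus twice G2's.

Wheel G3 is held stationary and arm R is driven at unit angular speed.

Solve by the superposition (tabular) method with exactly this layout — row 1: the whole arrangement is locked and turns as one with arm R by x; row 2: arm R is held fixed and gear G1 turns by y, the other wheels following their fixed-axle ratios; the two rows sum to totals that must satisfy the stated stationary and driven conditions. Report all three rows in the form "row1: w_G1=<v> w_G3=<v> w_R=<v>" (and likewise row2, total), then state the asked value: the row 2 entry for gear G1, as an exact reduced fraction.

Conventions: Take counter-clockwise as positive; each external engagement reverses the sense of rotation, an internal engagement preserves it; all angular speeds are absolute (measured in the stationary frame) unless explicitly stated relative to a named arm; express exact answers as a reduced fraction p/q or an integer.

row1: w_G1=1 w_G3=1 w_R=1
row2: w_G1=31/11 w_G3=-1 w_R=0
total: w_G1=42/11 w_G3=0 w_R=1
asked value: 31/11

recognized (axles ride arm R): planetary set, 22/20/62 teeth
superposition row 1 [locked train]: every member turns x
row 2 — arm fixed, fixed-axis ratios: sun y, ring −(22/62)·y, arm 0
boundary: total ω_ring = x − (22/62)·y = 0 and total ω_arm = x = 1  ⇒  y = 31/11, x = 1
row 2 ring = −(22/62)·31/11 = -1
totals (row 1 + row 2): sun 1 + 31/11 = 42/11, ring 1 + (-1) = 0, arm 1 + 0 = 1
asked cell (row2, sun) = 31/11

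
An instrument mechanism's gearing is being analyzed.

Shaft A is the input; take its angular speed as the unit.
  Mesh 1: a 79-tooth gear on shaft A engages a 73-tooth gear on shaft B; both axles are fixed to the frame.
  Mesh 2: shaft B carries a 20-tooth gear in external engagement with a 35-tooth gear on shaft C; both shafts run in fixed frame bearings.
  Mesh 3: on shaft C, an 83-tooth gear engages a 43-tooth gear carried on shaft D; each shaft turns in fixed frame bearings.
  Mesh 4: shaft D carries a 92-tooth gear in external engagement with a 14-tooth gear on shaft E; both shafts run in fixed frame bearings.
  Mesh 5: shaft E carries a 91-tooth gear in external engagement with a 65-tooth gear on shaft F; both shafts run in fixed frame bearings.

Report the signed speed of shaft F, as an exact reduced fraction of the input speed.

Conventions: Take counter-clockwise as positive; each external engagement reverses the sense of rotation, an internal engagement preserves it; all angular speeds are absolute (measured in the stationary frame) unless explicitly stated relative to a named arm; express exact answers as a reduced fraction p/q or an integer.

-1206488/109865

5-mesh fixed-axis compound train (all bearings frame-fixed)
mesh 1 [79T→73T]: |ω|/ω_in = 1×79/73 = 79/73, sense flips to −
mesh 2 [20T→35T]: |ω|/ω_in = (79/73)×20/35 = 316/511, sense flips to +
mesh 3 [83T→43T]: |ω|/ω_in = (316/511)×83/43 = 26228/21973, sense flips to −
mesh 4 [92T→14T]: |ω|/ω_in = (26228/21973)×92/14 = 1206488/153811, sense flips to +
mesh 5 [91T→65T]: |ω|/ω_in = (1206488/153811)×91/65 = 1206488/109865, sense flips to −
signed output speed (× input speed) = -1206488/109865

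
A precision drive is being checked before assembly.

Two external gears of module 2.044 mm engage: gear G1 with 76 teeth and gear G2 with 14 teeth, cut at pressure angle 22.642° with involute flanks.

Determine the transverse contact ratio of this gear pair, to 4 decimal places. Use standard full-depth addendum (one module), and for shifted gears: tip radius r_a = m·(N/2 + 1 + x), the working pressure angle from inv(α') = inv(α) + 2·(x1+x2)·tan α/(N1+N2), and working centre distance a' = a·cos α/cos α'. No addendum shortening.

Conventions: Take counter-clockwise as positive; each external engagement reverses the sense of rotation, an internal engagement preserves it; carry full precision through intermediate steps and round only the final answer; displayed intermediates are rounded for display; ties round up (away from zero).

recognized (one external pair, fixed centres): single-mesh tooth geometry, m = 2.044, N1 = 76, N2 = 14
base radii: r_b1 = 71.685684, r_b2 = 13.205258
tip radii: r_a1 = 79.716000, r_a2 = 16.352000
no profile shift: α' = α, a' = a
action lengths: √(r_a1²−r_b1²) = 34.868371, √(r_a2²−r_b2²) = 9.644121
base pitch p_b = π·m·cos α = 5.926506
CR = (34.868371 + 9.644121 − 91.980000·sin 22.64200°)/5.926506 = 1.535942
contact ratio ≈ 1.5359

1.5359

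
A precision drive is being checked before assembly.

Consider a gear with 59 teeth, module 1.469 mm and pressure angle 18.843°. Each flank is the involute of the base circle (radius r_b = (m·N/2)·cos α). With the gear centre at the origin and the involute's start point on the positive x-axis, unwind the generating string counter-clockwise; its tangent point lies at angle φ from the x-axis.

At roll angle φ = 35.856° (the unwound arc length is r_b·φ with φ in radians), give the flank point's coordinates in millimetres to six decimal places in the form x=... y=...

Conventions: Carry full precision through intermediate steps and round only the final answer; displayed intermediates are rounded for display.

x=48.274678 y=3.221169

topology: single-mesh involute geometry — m = 1.469, N = 59
pitch radius r_p = m·N/2 = 1.469·59/2 = 43.335500
base radius r_b = r_p·cos α = 43.335500·cos 18.843° = 41.013026
roll angle φ = 35.856° = 0.62580526 rad
x = r_b·(cos φ + φ·sin φ) = 48.274678
y = r_b·(sin φ − φ·cos φ) = 3.221169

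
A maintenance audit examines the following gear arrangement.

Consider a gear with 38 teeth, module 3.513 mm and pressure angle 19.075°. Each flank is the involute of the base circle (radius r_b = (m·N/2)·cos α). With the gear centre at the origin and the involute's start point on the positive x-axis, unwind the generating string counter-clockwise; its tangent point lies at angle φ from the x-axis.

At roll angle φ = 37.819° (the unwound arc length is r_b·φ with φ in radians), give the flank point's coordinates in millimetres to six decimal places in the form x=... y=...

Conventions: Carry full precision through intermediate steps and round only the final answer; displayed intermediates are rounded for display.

class = single-mesh tooth geometry [base-circle involute, m = 3.513, 38T]
pitch radius r_p = m·N/2 = 3.513·38/2 = 66.747000
base radius r_b = r_p·cos α = 66.747000·cos 19.075° = 63.082029
roll angle φ = 37.819° = 0.66006607 rad
x = r_b·(cos φ + φ·sin φ) = 75.363078
y = r_b·(sin φ − φ·cos φ) = 5.787695

x=75.363078 y=5.787695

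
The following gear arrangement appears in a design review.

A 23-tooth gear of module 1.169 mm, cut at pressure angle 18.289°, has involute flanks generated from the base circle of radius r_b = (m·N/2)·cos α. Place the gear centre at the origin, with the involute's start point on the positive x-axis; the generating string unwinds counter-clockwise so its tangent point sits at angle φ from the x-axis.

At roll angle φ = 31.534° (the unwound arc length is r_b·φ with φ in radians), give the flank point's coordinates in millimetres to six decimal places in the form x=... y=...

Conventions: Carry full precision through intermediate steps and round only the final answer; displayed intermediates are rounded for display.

topology: single-mesh involute geometry — m = 1.169, N = 23
pitch radius r_p = m·N/2 = 1.169·23/2 = 13.443500
base radius r_b = r_p·cos α = 13.443500·cos 18.289° = 12.764412
roll angle φ = 31.534° = 0.55037213 rad
x = r_b·(cos φ + φ·sin φ) = 14.553689
y = r_b·(sin φ − φ·cos φ) = 0.688076

x=14.553689 y=0.688076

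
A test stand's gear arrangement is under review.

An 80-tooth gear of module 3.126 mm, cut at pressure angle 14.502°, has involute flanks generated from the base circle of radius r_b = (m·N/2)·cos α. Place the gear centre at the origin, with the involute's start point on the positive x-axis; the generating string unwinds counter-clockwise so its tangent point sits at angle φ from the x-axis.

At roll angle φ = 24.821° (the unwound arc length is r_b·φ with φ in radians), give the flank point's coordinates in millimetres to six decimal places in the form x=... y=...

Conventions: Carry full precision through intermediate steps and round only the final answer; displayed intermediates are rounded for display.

class = single-mesh tooth geometry [base-circle involute, m = 3.126, 80T]
pitch radius r_p = m·N/2 = 3.126·80/2 = 125.040000
base radius r_b = r_p·cos α = 125.040000·cos 14.502° = 121.056088
roll angle φ = 24.821° = 0.43320817 rad
x = r_b·(cos φ + φ·sin φ) = 131.887930
y = r_b·(sin φ − φ·cos φ) = 3.219459

x=131.887930 y=3.219459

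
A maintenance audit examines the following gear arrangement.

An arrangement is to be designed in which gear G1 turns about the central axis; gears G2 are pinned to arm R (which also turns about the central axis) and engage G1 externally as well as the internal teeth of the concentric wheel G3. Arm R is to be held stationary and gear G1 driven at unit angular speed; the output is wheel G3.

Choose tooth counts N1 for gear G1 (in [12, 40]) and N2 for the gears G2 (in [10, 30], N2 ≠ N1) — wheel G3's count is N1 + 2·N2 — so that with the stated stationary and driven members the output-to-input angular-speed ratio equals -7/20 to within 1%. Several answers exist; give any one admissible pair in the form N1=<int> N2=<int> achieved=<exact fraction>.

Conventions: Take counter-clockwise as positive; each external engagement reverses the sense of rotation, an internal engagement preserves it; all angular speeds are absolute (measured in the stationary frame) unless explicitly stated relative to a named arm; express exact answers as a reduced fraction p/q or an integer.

planetary set to be sized for -7/20 (Willis relation)
Willis with ω_arm = 0: ω_ring/ω_sun = −N1/N3; set equal to -7/20  ⇒  N3/N1 = −1/(-7/20) = 20/7
N3 = N1 + 2·N2  ⇒  N2/N1 = (N3/N1 − 1)/2 = (20/7 − 1)/2 = 13/14
smallest multiple with N1 ≥ 12 and N2 ≥ 10: k = 1  ⇒  N1 = 1·14 = 14, N2 = 1·13 = 13 (N1 ≤ 40, N2 ≤ 30, N2 ≠ N1 ✓), N3 = 14 + 2·13 = 40
check: −N1/N3 with N1 = 14, N3 = 40 gives -7/20; |achieved − target| = 0 ≤ 7/2000 ✓

N1=14 N2=13 achieved=-7/20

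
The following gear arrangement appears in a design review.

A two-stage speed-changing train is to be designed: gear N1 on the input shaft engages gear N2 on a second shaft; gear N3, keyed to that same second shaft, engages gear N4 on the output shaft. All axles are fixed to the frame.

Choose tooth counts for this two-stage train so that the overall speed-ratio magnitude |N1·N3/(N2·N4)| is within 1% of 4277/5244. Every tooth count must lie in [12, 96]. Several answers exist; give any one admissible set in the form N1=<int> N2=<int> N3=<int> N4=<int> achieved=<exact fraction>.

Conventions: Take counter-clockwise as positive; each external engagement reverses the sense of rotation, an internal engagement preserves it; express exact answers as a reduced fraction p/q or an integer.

N1=47 N2=57 N3=91 N4=92 achieved=4277/5244

class = fixed-axis compound train [2-stage, 4277/5244 wanted]
target = 4277/5244 in lowest terms: an exact hit needs N1·N3 = k·4277 and N2·N4 = k·5244 for one integer k, every count in [12, 96]; additionally prefer no 1:1 stage (N1 ≠ N2, N3 ≠ N4)
k = 1: N1·N3 = 4277 = 47·91, N2·N4 = 5244 = 57·92
achieved = 47·91/(57·92) = 4277/5244; |achieved − target| = 0 ≤ 4277/524400 ✓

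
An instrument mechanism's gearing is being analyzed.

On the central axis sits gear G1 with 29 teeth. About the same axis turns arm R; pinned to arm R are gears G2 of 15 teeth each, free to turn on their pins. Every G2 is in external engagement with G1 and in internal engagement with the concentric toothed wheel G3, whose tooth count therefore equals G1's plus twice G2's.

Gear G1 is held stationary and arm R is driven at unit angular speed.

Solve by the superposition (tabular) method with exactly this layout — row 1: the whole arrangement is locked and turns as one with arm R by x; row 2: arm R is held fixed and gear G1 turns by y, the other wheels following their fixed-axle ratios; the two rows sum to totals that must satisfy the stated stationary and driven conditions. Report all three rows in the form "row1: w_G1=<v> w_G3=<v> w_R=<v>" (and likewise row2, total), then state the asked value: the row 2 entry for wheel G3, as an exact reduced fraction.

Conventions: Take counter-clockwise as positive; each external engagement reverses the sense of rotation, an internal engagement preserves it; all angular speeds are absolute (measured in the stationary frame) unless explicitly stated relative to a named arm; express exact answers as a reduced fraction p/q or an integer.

topology: planetary set — G1 29T / G2 15T / G3 59T, arm = carrier (Willis)
row 1 (train locked, turned with arm): all members turn x
row 2: sun turns y, ring = −(29/59)·y, arm 0
boundary: total ω_sun = x + y = 0 and total ω_arm = x = 1  ⇒  y = -1, x = 1
row 2 ring = −(29/59)·(-1) = 29/59
totals (row 1 + row 2): sun 1 + (-1) = 0, ring 1 + 29/59 = 88/59, arm 1 + 0 = 1
asked cell (row2, ring) = 29/59

row1: w_G1=1 w_G3=1 w_R=1
row2: w_G1=-1 w_G3=29/59 w_R=0
total: w_G1=0 w_G3=88/59 w_R=1
asked value: 29/59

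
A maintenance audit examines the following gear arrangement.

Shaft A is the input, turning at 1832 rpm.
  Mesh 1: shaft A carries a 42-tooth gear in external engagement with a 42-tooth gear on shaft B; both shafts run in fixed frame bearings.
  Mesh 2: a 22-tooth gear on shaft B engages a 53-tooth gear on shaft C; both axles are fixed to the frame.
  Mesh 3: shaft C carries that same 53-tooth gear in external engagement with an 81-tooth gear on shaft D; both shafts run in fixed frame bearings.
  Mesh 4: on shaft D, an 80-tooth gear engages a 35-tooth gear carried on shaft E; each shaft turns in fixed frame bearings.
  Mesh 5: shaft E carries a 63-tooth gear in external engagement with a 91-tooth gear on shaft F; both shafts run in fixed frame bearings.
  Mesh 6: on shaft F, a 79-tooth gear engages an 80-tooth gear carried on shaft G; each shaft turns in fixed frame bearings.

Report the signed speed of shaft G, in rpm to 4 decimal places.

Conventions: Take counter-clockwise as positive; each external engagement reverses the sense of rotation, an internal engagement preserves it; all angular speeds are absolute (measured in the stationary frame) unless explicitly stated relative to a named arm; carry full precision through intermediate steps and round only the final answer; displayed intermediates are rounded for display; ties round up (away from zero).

topology: fixed-axis compound train — 6 meshes, A→G
mesh 1 [42T→42T]: ω = 1832.0000×42/42 = 1832.0000 rpm, sense flips to −
mesh 2 [22T→53T]: ω = 1832.0000×22/53 = 760.4528 rpm, sense flips to +
mesh 3 [53T→81T]: ω = 760.4528×53/81 = 497.5802 rpm, sense flips to −
mesh 4 [80T→35T]: ω = 497.5802×80/35 = 1137.3263 rpm, sense flips to +
mesh 5 [63T→91T]: ω = 1137.3263×63/91 = 787.3797 rpm, sense flips to −
mesh 6 [79T→80T]: ω = 787.3797×79/80 = 777.5375 rpm, sense flips to +
signed output speed = +777.5375 rpm

+777.5375 rpm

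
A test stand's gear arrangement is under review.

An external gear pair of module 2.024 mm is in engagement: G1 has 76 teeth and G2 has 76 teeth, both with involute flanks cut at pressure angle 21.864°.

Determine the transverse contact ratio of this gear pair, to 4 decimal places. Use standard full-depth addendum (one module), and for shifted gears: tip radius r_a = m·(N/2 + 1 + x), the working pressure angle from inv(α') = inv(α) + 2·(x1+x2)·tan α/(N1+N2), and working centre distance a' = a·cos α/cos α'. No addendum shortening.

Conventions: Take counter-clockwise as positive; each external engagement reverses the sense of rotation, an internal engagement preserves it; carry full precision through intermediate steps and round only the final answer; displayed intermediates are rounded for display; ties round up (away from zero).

single-mesh involute tooth geometry (76T engaging 76T at module 2.024)
base radii: r_b1 = 71.379753, r_b2 = 71.379753
tip radii: r_a1 = 78.936000, r_a2 = 78.936000
no profile shift: α' = α, a' = a
action lengths: √(r_a1²−r_b1²) = 33.701973, √(r_a2²−r_b2²) = 33.701973
base pitch p_b = π·m·cos α = 5.901213
CR = (33.701973 + 33.701973 − 153.824000·sin 21.86400°)/5.901213 = 1.714759
contact ratio ≈ 1.7148

1.7148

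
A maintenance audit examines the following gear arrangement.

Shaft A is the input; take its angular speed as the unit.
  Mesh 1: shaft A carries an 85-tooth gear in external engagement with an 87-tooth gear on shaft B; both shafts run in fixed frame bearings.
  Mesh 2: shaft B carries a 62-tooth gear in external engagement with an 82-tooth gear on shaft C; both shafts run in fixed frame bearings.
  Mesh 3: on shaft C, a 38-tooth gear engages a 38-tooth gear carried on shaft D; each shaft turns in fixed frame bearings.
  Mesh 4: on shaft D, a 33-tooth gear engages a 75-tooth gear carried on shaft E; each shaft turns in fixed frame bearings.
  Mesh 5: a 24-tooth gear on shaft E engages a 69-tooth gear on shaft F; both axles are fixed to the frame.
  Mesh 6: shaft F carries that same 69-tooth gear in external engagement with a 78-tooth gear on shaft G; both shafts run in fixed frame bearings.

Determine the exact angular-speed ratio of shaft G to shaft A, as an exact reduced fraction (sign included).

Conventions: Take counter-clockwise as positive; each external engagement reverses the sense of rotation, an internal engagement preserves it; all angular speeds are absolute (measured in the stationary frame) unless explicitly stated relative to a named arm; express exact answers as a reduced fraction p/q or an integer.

23188/231855

class = fixed-axis compound train [6 meshes; 6 ratios multiply, 6 sense flips]
mesh 1 [85T→87T]: running ratio 85/87, sense −
mesh 2 [62T→82T]: running ratio 2635/3567, sense +
mesh 3 [38T→38T]: running ratio 2635/3567, sense −
mesh 4 [33T→75T]: running ratio 5797/17835, sense +
mesh 5 [24T→69T]: running ratio 46376/410205, sense −
mesh 6 [69T→78T]: running ratio 23188/231855, sense +
ω_out/ω_in = 23188/231855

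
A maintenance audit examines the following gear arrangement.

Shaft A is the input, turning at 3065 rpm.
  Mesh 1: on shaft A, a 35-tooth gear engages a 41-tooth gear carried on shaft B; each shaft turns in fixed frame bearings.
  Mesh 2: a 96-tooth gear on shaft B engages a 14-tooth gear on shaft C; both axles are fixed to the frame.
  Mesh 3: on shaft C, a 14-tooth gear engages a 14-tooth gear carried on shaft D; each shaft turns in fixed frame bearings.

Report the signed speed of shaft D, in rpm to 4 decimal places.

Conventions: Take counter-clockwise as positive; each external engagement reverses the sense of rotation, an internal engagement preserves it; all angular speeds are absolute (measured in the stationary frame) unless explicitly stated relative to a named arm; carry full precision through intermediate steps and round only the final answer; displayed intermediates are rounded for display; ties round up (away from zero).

-17941.4634 rpm

topology: fixed-axis compound train — 3 meshes, A→D
mesh 1 [35T→41T]: ω = 3065.0000×35/41 = 2616.4634 rpm, sense flips to −
mesh 2 [96T→14T]: ω = 2616.4634×96/14 = 17941.4634 rpm, sense flips to +
mesh 3 [14T→14T]: ω = 17941.4634×14/14 = 17941.4634 rpm, sense flips to −
signed output speed = -17941.4634 rpm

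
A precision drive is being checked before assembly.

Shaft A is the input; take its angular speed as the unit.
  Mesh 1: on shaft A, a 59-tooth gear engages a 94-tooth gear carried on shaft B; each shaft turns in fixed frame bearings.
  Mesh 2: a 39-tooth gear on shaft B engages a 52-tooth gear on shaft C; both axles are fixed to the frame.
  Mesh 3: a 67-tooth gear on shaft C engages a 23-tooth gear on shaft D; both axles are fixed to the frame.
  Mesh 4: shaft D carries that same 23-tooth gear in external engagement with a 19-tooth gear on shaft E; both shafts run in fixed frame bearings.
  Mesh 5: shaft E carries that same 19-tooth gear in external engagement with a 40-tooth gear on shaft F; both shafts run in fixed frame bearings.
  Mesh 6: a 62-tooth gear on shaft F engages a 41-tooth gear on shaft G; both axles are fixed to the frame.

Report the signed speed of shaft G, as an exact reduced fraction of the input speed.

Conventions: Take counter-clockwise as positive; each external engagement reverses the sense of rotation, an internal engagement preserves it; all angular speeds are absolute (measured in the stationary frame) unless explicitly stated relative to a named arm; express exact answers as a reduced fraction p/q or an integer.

367629/308320

6-mesh fixed-axis compound train (all bearings frame-fixed)
mesh 1 [59T→94T]: |ω|/ω_in = 1×59/94 = 59/94, sense flips to −
mesh 2 [39T→52T]: |ω|/ω_in = (59/94)×39/52 = 177/376, sense flips to +
mesh 3 [67T→23T]: |ω|/ω_in = (177/376)×67/23 = 11859/8648, sense flips to −
mesh 4 [23T→19T]: |ω|/ω_in = (11859/8648)×23/19 = 11859/7144, sense flips to +
mesh 5 [19T→40T]: |ω|/ω_in = (11859/7144)×19/40 = 11859/15040, sense flips to −
mesh 6 [62T→41T]: |ω|/ω_in = (11859/15040)×62/41 = 367629/308320, sense flips to +
signed output speed (× input speed) = 367629/308320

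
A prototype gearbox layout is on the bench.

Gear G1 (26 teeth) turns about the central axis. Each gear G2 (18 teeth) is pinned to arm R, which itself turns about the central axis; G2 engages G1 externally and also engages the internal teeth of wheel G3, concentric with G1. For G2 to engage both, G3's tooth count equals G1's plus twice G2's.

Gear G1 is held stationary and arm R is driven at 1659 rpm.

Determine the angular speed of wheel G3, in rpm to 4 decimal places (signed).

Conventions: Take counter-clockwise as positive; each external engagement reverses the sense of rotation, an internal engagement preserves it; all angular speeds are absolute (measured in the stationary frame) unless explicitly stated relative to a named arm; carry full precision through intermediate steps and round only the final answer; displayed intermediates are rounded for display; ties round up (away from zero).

+2354.7097 rpm

planetary set (26T centre, 18T on arm, 62T internal) — Willis relation
normalise by the input: solve with ω_arm = 1, then scale by 1659 rpm
ring teeth: 26 + 2·18 = 62
26(ω_sun−ω_arm) = −62(ω_ring−ω_arm),  ω_sun = 0, ω_arm = 1
ω_ring = 1 − (26/62)(0−1) = 44/31
scale: ω_ring = 44/31 × 1659 rpm = +2354.7097 rpm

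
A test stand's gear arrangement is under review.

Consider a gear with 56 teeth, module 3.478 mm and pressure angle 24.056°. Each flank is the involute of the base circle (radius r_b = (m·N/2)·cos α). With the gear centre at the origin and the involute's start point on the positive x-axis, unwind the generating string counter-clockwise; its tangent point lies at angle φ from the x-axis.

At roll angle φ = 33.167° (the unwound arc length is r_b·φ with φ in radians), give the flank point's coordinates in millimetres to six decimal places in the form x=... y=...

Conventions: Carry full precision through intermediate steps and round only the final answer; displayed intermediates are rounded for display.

single-mesh involute tooth geometry (56T wheel at module 3.478)
pitch radius r_p = m·N/2 = 3.478·56/2 = 97.384000
base radius r_b = r_p·cos α = 97.384000·cos 24.056° = 88.925955
roll angle φ = 33.167° = 0.57887335 rad
x = r_b·(cos φ + φ·sin φ) = 102.600123
y = r_b·(sin φ − φ·cos φ) = 5.559486

x=102.600123 y=5.559486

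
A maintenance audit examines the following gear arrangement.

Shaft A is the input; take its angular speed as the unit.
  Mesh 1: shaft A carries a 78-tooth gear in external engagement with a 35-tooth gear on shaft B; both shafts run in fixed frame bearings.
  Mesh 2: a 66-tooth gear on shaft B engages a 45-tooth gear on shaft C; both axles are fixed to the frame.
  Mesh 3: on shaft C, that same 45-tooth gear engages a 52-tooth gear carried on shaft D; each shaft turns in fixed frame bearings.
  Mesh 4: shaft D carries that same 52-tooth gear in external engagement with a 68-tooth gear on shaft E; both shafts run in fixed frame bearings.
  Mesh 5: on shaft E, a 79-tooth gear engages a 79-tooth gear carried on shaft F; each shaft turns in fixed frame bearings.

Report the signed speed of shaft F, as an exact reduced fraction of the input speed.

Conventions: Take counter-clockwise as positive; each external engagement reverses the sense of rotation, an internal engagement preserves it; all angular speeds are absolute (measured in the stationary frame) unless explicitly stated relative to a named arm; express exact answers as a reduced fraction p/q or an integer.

-1287/595

5-mesh fixed-axis compound train (all bearings frame-fixed)
mesh 1 [78T→35T]: |ω|/ω_in = 1×78/35 = 78/35, sense flips to −
mesh 2 [66T→45T]: |ω|/ω_in = (78/35)×66/45 = 572/175, sense flips to +
mesh 3 [45T→52T]: |ω|/ω_in = (572/175)×45/52 = 99/35, sense flips to −
mesh 4 [52T→68T]: |ω|/ω_in = (99/35)×52/68 = 1287/595, sense flips to +
mesh 5 [79T→79T]: |ω|/ω_in = (1287/595)×79/79 = 1287/595, sense flips to −
signed output speed (× input speed) = -1287/595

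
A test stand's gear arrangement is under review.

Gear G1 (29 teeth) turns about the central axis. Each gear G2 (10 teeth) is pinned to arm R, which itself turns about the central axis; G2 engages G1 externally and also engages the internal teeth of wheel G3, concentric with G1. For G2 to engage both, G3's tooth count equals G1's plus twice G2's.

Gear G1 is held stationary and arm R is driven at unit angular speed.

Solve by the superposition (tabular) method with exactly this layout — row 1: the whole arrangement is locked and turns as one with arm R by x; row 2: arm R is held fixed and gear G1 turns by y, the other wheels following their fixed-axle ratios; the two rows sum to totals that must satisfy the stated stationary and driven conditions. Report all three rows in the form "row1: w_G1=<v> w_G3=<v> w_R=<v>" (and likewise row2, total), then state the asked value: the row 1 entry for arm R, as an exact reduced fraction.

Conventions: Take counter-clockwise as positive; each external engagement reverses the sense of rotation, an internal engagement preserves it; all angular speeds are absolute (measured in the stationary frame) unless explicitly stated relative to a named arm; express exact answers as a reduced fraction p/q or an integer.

row1: w_G1=1 w_G3=1 w_R=1
row2: w_G1=-1 w_G3=29/49 w_R=0
total: w_G1=0 w_G3=78/49 w_R=1
asked value: 1

topology: planetary set — G1 29T / G2 10T / G3 49T, arm = carrier (Willis)
superposition row 1 [locked train]: every member turns x
superposition row 2 [arm held]: sun y, ring −(29/49)·y, arm 0
boundary: total ω_sun = x + y = 0 and total ω_arm = x = 1  ⇒  y = -1, x = 1
row 2 ring = −(29/49)·(-1) = 29/49
totals (row 1 + row 2): sun 1 + (-1) = 0, ring 1 + 29/49 = 78/49, arm 1 + 0 = 1
asked cell (row1, arm) = 1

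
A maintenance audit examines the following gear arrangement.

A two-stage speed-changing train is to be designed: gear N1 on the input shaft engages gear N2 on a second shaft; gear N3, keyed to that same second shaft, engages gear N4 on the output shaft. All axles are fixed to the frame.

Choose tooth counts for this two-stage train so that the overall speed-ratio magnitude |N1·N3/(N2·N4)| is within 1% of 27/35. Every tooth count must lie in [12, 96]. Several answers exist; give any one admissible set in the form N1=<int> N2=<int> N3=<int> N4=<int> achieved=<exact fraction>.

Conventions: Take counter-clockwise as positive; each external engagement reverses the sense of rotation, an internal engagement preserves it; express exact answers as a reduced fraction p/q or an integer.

2-stage fixed-axis compound train for ratio 27/35
target = 27/35 in lowest terms: an exact hit needs N1·N3 = k·27 and N2·N4 = k·35 for one integer k, every count in [12, 96]; additionally prefer no 1:1 stage (N1 ≠ N2, N3 ≠ N4)
k = 1…7: no 1:1-free in-range split of k·27 and k·35 into factor pairs; take k = 8
k = 8: N1·N3 = 216 = 12·18, N2·N4 = 280 = 14·20
achieved = 12·18/(14·20) = 27/35; |achieved − target| = 0 ≤ 27/3500 ✓

N1=12 N2=14 N3=18 N4=20 achieved=27/35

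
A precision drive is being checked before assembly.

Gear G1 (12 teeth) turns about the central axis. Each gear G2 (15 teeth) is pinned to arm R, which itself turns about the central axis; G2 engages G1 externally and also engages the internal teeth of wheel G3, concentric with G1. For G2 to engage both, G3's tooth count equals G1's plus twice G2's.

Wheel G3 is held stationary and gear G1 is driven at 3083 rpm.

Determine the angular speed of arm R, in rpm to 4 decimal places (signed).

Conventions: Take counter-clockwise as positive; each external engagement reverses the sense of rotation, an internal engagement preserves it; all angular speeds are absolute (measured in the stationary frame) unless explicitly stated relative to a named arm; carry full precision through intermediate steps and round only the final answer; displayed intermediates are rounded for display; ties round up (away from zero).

recognized (axles ride arm R): planetary set, 12/15/42 teeth
normalise by the input: solve with ω_sun = 1, then scale by 3083 rpm
ring teeth: 12 + 2·15 = 42
12(ω_sun−ω_arm) = −42(ω_ring−ω_arm),  ω_ring = 0, ω_sun = 1
12(1−ω_arm) = −42(0−ω_arm)  ⇒  54·ω_arm = 12  ⇒  ω_arm = 2/9
scale: ω_arm = 2/9 × 3083 rpm = +685.1111 rpm

+685.1111 rpm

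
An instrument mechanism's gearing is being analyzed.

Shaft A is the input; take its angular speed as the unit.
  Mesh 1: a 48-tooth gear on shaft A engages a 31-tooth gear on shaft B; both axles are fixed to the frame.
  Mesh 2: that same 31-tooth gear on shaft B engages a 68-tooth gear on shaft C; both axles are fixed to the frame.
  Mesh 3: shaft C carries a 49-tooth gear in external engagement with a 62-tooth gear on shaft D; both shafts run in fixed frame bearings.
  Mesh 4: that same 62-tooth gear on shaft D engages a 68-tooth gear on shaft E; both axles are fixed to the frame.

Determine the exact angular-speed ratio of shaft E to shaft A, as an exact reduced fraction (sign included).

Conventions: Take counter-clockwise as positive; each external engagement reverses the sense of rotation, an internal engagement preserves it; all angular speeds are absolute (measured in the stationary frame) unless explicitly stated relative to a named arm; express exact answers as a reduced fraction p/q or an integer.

147/289

class = fixed-axis compound train [4 meshes; 4 ratios multiply, 4 sense flips]
mesh 1 [48T→31T]: running ratio 48/31, sense −
mesh 2 [31T→68T]: running ratio 12/17, sense +
mesh 3 [49T→62T]: running ratio 294/527, sense −
mesh 4 [62T→68T]: running ratio 147/289, sense +
ω_out/ω_in = 147/289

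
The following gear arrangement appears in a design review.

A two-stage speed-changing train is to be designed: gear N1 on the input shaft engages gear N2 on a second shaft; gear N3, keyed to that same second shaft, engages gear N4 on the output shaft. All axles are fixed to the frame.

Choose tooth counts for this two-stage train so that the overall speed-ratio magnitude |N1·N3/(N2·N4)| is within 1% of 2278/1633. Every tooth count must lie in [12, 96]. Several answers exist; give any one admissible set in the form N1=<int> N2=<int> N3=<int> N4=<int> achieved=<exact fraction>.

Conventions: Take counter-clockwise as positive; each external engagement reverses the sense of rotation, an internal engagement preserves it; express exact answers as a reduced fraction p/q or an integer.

2-stage fixed-axis compound train for ratio 2278/1633
target = 2278/1633 in lowest terms: an exact hit needs N1·N3 = k·2278 and N2·N4 = k·1633 for one integer k, every count in [12, 96]; additionally prefer no 1:1 stage (N1 ≠ N2, N3 ≠ N4)
k = 1: N1·N3 = 2278 = 34·67, N2·N4 = 1633 = 23·71
achieved = 34·67/(23·71) = 2278/1633; |achieved − target| = 0 ≤ 1139/81650 ✓

N1=34 N2=23 N3=67 N4=71 achieved=2278/1633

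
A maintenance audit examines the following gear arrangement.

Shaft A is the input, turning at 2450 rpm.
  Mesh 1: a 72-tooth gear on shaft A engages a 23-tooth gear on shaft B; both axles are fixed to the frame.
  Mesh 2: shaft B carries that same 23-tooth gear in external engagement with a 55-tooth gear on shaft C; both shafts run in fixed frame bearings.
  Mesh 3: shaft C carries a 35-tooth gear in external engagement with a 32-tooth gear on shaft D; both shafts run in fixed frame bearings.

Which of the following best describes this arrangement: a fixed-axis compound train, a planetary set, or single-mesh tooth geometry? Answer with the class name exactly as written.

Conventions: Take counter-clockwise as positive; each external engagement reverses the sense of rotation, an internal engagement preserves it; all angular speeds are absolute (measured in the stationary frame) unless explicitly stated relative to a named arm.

topology: fixed-axis compound train — 3 meshes, A→D
classification: fixed-axis compound train

fixed-axis compound train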